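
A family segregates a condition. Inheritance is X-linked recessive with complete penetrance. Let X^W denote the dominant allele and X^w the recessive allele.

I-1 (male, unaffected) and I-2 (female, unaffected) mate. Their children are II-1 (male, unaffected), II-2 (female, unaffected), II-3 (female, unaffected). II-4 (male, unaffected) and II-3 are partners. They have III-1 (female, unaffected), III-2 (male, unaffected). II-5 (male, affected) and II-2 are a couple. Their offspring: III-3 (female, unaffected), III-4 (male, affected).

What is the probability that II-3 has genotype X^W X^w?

1/3

I-1 is unaffected, so I-1 is X^W Y.
I-2 is unaffected so carries W and passed w to II-2 (X^W X^w, whose W came from I-1), so I-2 is X^W X^w.
Their cross gives offspring ratios 1/2 X^W X^W : 1/2 X^W X^w. Conditioning on II-3 being unaffected, P(X^W X^w) = 1/2 / 1 = 1/2 before taking II-3's own offspring into account.
II-4 is unaffected, so II-4 is X^W Y.
Now use II-3's offspring. Probability of each recorded status — unaffected son III-2: 1/2 if II-3 is X^W X^w, 1 if X^W X^W. (III-1: equally likely either way, so uninformative.)
Bayes: P(X^W X^w) = 1/2·1/2 / (1/2·1/2 + 1/2·1) = 1/3.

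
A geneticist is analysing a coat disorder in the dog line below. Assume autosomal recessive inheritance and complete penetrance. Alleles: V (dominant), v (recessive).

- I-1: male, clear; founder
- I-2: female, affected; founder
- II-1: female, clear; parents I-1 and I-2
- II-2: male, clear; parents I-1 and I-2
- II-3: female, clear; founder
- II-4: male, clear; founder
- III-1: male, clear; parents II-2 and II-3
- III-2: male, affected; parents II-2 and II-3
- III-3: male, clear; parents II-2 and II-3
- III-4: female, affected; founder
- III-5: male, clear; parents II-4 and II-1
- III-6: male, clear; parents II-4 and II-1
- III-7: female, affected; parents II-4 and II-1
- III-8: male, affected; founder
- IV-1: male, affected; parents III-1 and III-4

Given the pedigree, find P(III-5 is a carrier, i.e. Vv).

2/3

II-4 is clear so carries V and passed v to III-7 (vv), so II-4 is Vv.
II-1 is clear so carries V and received v from I-2 (vv), so II-1 is Vv.
Their cross gives offspring ratios 1/4 VV : 1/2 Vv : 1/4 vv. Conditioning on III-5 being clear, P(Vv) = 1/2 / 3/4 = 2/3.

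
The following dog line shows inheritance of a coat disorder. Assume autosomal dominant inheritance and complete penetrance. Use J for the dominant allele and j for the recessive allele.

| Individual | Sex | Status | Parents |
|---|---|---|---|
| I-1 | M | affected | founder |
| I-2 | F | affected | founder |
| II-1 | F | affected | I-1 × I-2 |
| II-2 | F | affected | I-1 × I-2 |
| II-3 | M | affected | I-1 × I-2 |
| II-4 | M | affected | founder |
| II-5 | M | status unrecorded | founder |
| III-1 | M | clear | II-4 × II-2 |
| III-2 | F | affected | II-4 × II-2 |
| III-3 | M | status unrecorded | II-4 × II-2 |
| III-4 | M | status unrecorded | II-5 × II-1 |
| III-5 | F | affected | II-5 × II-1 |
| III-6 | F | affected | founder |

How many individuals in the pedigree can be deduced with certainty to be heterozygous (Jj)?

2

Obligate heterozygotes: II-2 is affected so carries J and passed j to III-1 (jj), so II-2 is Jj; II-4 is affected so carries J and passed j to III-1 (jj), so II-4 is Jj.
Every other individual is either homozygous by phenotype or has at least one consistent homozygous assignment, so the count is 2.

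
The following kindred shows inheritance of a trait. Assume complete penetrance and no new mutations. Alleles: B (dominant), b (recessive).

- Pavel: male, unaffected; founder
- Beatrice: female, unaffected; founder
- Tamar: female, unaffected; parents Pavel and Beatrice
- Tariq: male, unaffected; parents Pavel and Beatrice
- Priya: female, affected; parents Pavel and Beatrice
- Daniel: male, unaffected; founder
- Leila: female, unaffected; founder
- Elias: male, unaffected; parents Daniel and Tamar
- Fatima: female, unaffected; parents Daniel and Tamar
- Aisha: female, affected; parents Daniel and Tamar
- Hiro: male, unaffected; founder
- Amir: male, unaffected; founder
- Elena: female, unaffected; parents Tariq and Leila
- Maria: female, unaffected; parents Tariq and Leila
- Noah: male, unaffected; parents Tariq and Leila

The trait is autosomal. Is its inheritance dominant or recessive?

Pavel and Beatrice are both unaffected yet have an affected child Priya. Under dominance, an affected child requires at least one affected parent, so the trait cannot be dominant.

recessive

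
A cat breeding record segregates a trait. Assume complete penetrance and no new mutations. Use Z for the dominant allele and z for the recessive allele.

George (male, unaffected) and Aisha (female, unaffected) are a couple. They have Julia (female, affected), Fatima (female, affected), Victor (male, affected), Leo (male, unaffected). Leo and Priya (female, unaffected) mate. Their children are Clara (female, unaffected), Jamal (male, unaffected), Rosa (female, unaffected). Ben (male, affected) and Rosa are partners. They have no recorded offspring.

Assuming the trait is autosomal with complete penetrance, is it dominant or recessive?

recessive

George and Aisha are both unaffected yet have an affected child Julia. Under dominance, an affected child requires at least one affected parent, so the trait cannot be dominant.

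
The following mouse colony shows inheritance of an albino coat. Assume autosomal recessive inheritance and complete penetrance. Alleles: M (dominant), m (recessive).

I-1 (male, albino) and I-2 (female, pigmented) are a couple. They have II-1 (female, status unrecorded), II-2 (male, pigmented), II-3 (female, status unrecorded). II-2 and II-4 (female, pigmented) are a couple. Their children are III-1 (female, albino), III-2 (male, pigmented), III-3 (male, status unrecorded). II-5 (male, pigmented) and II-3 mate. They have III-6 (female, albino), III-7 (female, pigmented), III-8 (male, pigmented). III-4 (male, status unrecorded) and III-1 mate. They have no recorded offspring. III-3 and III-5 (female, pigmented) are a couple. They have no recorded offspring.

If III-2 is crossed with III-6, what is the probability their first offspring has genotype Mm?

II-2 is pigmented so carries M and received m from I-1 (mm), so II-2 is Mm.
II-4 is pigmented so carries M and passed m to III-1 (mm), so II-4 is Mm.
III-2 is a pigmented offspring of II-2 (Mm) × II-4 (Mm), whose cross gives 1/4 MM : 1/2 Mm : 1/4 mm; conditioning on being pigmented, III-2 is MM with probability 1/3, Mm with probability 2/3.
III-6 is albino, so III-6 is mm.
Summing over parental genotype combinations, P(offspring has genotype Mm) = 1/3·1 + 2/3·1/2 = 2/3.

2/3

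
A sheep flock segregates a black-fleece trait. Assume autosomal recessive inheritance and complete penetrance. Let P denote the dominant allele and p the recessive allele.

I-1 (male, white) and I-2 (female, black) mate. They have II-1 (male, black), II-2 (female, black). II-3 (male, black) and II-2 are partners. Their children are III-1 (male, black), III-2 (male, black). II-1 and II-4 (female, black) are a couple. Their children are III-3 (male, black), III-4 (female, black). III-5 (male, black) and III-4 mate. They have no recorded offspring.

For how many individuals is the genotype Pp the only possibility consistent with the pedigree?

Obligate heterozygotes: I-1 is white so carries P and passed p to II-1 (pp), so I-1 is Pp.
Every other individual is either homozygous by phenotype or has at least one consistent homozygous assignment, so the count is 1.

1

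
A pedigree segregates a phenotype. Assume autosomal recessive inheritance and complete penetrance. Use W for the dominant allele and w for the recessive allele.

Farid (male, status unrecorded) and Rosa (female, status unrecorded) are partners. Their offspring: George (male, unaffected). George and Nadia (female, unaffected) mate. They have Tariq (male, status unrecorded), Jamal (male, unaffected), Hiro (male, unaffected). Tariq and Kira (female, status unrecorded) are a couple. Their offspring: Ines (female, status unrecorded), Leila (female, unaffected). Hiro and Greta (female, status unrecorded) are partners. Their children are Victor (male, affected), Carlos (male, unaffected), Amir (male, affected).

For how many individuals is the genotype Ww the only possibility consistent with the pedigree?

1

Obligate heterozygotes: Hiro is unaffected so carries W and passed w to Victor (ww), so Hiro is Ww.
Every other individual is either homozygous by phenotype or has at least one consistent homozygous assignment, so the count is 1.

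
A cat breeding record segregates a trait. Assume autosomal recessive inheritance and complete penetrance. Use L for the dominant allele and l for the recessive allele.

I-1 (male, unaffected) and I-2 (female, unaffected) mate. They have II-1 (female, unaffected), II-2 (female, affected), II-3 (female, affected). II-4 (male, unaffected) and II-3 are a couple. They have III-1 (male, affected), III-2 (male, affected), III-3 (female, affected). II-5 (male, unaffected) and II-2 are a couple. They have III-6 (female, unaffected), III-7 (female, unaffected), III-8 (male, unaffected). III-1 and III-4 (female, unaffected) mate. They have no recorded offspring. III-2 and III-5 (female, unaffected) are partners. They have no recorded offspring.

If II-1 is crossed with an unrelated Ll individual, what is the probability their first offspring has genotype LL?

I-1 is unaffected so carries L and passed l to II-2 (ll), so I-1 is Ll.
I-2 is unaffected so carries L and passed l to II-2 (ll), so I-2 is Ll.
II-1 is an unaffected offspring of I-1 (Ll) × I-2 (Ll), whose cross gives 1/4 LL : 1/2 Ll : 1/4 ll; conditioning on being unaffected, II-1 is LL with probability 1/3, Ll with probability 2/3.
Summing over parental genotype combinations, P(offspring has genotype LL) = 1/3·1/2 + 2/3·1/4 = 1/3.

1/3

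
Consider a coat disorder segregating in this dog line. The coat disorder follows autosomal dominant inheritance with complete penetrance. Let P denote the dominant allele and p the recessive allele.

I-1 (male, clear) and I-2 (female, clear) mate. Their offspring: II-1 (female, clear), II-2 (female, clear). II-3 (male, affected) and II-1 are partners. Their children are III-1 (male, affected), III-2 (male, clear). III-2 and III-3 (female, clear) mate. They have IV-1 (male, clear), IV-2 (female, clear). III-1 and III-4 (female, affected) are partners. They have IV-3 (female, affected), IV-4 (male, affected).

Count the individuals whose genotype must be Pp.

Obligate heterozygotes: II-3 is affected so carries P and passed p to III-2 (pp), so II-3 is Pp; III-1 is affected so carries P and received p from II-1 (pp), so III-1 is Pp.
Every other individual is either homozygous by phenotype or has at least one consistent homozygous assignment, so the count is 2.

2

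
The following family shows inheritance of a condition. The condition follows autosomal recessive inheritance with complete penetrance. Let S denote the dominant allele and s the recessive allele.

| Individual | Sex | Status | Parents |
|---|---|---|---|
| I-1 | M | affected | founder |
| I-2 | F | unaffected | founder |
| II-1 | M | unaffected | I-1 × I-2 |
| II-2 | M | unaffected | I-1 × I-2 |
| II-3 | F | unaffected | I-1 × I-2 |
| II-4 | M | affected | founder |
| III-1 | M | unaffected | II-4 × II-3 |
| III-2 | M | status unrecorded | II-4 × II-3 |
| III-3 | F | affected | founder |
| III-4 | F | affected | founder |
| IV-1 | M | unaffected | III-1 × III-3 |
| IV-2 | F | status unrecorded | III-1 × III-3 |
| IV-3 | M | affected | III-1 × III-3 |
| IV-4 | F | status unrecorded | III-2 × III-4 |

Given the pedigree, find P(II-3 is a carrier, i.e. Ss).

1

II-3 is unaffected so carries S and received s from I-1 (ss), so II-3 is Ss, giving P(Ss) = 1.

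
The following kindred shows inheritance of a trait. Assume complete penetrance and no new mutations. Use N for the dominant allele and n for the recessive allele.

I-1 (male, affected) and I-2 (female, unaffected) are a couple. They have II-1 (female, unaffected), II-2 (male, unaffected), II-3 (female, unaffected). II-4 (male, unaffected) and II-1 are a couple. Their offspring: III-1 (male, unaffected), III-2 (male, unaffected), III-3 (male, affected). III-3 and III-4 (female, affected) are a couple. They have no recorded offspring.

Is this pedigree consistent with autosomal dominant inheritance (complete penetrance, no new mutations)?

No

Under autosomal dominant, III-3 (affected, male) cannot arise from II-4 (unaffected) × II-1 (unaffected).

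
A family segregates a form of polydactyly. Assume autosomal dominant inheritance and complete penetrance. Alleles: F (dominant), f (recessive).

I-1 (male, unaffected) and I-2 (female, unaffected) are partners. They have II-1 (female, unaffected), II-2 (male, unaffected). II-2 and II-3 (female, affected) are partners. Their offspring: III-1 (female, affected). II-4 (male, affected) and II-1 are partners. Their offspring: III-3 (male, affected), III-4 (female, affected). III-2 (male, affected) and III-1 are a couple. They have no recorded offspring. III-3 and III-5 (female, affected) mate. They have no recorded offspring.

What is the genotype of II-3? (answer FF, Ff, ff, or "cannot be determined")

II-3's phenotype allows FF or Ff, and no parent or child forces a single allele at both positions; consistent genotype assignments exist with II-3 as FF or Ff.

cannot be determined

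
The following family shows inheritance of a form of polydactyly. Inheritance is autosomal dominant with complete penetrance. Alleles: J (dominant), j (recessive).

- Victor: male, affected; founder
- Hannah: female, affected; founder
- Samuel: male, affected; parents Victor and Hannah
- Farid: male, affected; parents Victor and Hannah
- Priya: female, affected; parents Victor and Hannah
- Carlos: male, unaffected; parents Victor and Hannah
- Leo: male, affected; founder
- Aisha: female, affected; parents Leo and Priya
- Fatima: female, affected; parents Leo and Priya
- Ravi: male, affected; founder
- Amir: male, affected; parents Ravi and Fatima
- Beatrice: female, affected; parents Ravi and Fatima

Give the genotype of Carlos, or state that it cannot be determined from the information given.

Carlos is unaffected, so Carlos is jj.

jj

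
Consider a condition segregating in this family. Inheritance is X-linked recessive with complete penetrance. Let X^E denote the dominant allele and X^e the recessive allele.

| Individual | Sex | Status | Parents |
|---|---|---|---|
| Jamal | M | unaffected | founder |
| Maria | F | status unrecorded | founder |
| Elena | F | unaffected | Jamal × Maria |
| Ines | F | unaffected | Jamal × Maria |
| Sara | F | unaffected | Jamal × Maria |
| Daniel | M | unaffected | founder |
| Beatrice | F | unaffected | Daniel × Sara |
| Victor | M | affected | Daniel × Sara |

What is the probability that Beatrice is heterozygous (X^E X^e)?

1/2

Daniel is unaffected, so Daniel is X^E Y.
Sara is unaffected so carries E and passed e to Victor (X^e Y), so Sara is X^E X^e.
Their cross gives offspring ratios 1/2 X^E X^E : 1/2 X^E X^e. Conditioning on Beatrice being unaffected, P(X^E X^e) = 1/2 / 1 = 1/2.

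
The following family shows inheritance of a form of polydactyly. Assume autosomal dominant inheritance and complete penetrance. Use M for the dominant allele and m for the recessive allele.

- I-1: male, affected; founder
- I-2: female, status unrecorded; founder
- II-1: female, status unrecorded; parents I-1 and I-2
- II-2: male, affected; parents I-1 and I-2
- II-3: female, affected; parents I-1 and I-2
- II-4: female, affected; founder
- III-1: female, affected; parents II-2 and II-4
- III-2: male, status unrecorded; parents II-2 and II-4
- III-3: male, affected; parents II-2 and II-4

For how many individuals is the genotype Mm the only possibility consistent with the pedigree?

No individual's genotype is forced to Mm by the pedigree, so the count is 0.

0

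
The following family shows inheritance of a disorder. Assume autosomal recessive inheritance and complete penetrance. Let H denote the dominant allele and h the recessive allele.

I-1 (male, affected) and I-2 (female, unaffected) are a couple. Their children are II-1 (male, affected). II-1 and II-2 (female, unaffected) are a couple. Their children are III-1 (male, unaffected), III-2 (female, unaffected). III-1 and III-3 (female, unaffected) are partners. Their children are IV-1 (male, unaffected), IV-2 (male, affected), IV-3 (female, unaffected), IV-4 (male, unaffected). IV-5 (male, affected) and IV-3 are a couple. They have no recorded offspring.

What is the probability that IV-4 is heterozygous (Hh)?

2/3

III-1 is unaffected so carries H and received h from II-1 (hh), so III-1 is Hh.
III-3 is unaffected so carries H and passed h to IV-2 (hh), so III-3 is Hh.
Their cross gives offspring ratios 1/4 HH : 1/2 Hh : 1/4 hh. Conditioning on IV-4 being unaffected, P(Hh) = 1/2 / 3/4 = 2/3.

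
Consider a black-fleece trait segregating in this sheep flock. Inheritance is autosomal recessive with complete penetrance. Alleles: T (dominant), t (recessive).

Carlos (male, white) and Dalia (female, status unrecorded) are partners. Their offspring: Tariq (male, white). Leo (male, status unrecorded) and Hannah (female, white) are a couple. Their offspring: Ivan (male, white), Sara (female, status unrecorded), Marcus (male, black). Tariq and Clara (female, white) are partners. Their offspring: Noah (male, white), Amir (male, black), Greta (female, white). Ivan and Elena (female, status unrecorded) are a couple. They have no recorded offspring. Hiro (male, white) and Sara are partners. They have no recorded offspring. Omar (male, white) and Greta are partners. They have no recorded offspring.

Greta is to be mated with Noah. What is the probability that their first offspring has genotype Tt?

4/9

Tariq is white so carries T and passed t to Amir (tt), so Tariq is Tt.
Clara is white so carries T and passed t to Amir (tt), so Clara is Tt.
Greta is a white offspring of Tariq (Tt) × Clara (Tt), whose cross gives 1/4 TT : 1/2 Tt : 1/4 tt; conditioning on being white, Greta is TT with probability 1/3, Tt with probability 2/3.
Noah is a white offspring of Tariq (Tt) × Clara (Tt), whose cross gives 1/4 TT : 1/2 Tt : 1/4 tt; conditioning on being white, Noah is TT with probability 1/3, Tt with probability 2/3.
Summing over parental genotype combinations, P(offspring has genotype Tt) = 2/9·1/2 + 2/9·1/2 + 4/9·1/2 = 4/9.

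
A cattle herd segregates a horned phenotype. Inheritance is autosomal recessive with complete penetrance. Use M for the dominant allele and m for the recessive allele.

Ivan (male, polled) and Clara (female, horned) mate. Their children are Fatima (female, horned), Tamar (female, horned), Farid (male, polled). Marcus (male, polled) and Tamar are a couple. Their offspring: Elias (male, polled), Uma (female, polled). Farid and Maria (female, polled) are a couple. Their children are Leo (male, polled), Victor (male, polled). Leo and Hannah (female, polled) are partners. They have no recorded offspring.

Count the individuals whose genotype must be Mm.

Obligate heterozygotes: Ivan is polled so carries M and passed m to Fatima (mm), so Ivan is Mm; Farid is polled so carries M and received m from Clara (mm), so Farid is Mm; Elias is polled so carries M and received m from Tamar (mm), so Elias is Mm; Uma is polled so carries M and received m from Tamar (mm), so Uma is Mm.
Every other individual is either homozygous by phenotype or has at least one consistent homozygous assignment, so the count is 4.

4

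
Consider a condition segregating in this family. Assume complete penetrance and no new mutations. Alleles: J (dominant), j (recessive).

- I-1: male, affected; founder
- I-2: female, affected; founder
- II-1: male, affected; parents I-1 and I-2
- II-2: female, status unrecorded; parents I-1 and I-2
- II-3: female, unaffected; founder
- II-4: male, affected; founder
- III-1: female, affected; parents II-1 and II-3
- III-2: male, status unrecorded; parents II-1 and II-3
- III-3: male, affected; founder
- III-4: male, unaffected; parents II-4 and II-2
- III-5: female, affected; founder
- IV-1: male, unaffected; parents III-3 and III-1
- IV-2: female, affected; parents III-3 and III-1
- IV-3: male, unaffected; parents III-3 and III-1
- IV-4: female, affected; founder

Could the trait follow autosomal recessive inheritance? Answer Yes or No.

No

Under autosomal recessive, IV-1 (unaffected, male) cannot arise from III-3 (affected) × III-1 (affected).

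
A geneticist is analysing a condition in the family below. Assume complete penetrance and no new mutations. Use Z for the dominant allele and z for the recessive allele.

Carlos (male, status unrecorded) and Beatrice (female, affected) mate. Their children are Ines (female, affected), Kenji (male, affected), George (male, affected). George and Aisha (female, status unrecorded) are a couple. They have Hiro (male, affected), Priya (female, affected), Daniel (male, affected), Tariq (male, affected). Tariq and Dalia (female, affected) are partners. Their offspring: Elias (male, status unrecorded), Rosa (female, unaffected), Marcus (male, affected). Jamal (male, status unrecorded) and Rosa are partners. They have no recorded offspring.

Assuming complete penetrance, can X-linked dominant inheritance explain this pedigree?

No

Under X-linked dominant, Rosa (unaffected, female) cannot arise from Tariq (affected) × Dalia (affected).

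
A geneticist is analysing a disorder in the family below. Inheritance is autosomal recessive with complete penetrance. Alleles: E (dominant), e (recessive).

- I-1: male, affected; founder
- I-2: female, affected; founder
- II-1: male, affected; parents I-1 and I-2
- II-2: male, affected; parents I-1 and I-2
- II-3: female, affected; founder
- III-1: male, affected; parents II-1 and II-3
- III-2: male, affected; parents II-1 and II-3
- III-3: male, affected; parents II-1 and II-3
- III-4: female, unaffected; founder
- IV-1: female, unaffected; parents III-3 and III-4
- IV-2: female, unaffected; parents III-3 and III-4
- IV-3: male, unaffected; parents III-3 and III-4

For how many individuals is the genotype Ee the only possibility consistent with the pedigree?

3

Obligate heterozygotes: IV-1 is unaffected so carries E and received e from III-3 (ee), so IV-1 is Ee; IV-2 is unaffected so carries E and received e from III-3 (ee), so IV-2 is Ee; IV-3 is unaffected so carries E and received e from III-3 (ee), so IV-3 is Ee.
Every other individual is either homozygous by phenotype or has at least one consistent homozygous assignment, so the count is 3.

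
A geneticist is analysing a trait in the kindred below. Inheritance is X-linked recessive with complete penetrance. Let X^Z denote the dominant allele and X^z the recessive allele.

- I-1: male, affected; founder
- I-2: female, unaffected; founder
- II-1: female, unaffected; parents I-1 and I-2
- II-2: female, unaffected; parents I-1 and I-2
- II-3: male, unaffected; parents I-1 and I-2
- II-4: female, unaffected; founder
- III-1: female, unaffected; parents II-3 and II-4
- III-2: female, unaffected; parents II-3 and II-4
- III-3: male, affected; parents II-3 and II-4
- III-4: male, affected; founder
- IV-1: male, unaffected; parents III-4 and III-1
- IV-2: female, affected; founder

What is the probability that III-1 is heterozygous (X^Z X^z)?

II-3 is unaffected, so II-3 is X^Z Y.
II-4 is unaffected so carries Z and passed z to III-3 (X^z Y), so II-4 is X^Z X^z.
Their cross gives offspring ratios 1/2 X^Z X^Z : 1/2 X^Z X^z. Conditioning on III-1 being unaffected, P(X^Z X^z) = 1/2 / 1 = 1/2 before taking III-1's own offspring into account.
III-4 is affected, so III-4 is X^z Y.
Now use III-1's offspring. Probability of each recorded status — unaffected son IV-1: 1/2 if III-1 is X^Z X^z, 1 if X^Z X^Z.
Bayes: P(X^Z X^z) = 1/2·1/2 / (1/2·1/2 + 1/2·1) = 1/3.

1/3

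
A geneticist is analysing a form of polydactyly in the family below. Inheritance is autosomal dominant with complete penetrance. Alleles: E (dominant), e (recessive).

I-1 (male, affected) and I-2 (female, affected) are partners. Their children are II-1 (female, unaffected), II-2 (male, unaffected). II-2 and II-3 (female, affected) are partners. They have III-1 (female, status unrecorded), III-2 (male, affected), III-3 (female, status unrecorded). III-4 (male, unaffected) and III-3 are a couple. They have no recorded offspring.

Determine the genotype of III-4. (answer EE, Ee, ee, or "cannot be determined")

III-4 is unaffected, so III-4 is ee.

ee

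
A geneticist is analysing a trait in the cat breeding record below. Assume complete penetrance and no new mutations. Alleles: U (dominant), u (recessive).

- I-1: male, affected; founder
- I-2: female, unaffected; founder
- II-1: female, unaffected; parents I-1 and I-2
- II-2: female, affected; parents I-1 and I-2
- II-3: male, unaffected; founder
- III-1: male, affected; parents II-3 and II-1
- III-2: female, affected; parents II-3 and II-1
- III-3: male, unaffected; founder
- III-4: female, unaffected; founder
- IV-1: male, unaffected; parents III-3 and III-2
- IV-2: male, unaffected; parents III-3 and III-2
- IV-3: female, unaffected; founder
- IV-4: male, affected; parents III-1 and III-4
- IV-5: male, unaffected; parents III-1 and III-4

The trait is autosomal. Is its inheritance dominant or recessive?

II-3 and II-1 are both unaffected yet have an affected child III-1. Under dominance, an affected child requires at least one affected parent, so the trait cannot be dominant.

recessive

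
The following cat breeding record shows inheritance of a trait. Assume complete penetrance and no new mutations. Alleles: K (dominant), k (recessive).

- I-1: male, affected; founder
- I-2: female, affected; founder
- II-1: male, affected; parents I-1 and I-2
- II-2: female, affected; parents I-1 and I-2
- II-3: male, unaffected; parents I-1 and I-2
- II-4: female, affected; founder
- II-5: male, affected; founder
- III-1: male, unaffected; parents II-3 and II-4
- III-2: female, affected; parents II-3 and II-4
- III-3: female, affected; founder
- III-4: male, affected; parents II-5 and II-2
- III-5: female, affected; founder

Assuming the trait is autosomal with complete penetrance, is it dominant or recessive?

dominant

I-1 and I-2 are both affected yet have an unaffected child II-3. Under a recessive model two affected parents are homozygous and every child would be affected, so the trait cannot be recessive.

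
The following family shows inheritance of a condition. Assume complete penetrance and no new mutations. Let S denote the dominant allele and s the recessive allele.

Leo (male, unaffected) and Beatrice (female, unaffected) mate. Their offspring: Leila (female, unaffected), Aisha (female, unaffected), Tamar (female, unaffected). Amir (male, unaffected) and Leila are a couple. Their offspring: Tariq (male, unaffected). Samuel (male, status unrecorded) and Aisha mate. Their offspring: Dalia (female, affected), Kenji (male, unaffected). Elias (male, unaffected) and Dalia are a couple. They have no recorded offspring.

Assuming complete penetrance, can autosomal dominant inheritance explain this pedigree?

Yes

A consistent assignment under autosomal dominant exists: Leo ss, Beatrice ss, Leila ss, Aisha ss, Tamar ss, Amir ss, Samuel Ss, Tariq ss, Dalia Ss, Kenji ss, Elias ss.
In this assignment every recorded phenotype matches its genotype and every non-founder's genotype is obtainable from its parents' genotypes, so the pedigree is consistent.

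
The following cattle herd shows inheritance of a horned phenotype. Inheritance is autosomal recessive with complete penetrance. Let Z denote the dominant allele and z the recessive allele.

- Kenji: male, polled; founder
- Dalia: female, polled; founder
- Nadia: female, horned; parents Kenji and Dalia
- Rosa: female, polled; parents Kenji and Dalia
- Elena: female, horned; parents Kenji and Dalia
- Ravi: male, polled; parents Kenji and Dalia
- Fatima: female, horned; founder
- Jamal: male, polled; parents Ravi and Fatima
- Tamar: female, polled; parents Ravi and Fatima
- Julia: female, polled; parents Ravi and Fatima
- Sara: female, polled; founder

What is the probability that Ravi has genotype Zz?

Kenji is polled so carries Z and passed z to Nadia (zz), so Kenji is Zz.
Dalia is polled so carries Z and passed z to Nadia (zz), so Dalia is Zz.
Their cross gives offspring ratios 1/4 ZZ : 1/2 Zz : 1/4 zz. Conditioning on Ravi being polled, P(Zz) = 1/2 / 3/4 = 2/3 before taking Ravi's own offspring into account.
Fatima is horned, so Fatima is zz.
Now use Ravi's offspring. Probability of each recorded status — polled son Jamal: 1/2 if Ravi is Zz, 1 if ZZ; polled daughter Tamar: 1/2 if Ravi is Zz, 1 if ZZ; polled daughter Julia: 1/2 if Ravi is Zz, 1 if ZZ.
Bayes: P(Zz) = 2/3·1/8 / (2/3·1/8 + 1/3·1) = 1/5.

1/5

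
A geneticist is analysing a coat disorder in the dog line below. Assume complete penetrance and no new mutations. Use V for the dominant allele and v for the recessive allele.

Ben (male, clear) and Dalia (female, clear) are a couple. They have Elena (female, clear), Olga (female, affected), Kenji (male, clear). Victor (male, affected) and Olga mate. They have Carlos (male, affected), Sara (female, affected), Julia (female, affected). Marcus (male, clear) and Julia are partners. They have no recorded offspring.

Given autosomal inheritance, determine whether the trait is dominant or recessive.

recessive

Ben and Dalia are both clear yet have an affected child Olga. Under dominance, an affected child requires at least one affected parent, so the trait cannot be dominant.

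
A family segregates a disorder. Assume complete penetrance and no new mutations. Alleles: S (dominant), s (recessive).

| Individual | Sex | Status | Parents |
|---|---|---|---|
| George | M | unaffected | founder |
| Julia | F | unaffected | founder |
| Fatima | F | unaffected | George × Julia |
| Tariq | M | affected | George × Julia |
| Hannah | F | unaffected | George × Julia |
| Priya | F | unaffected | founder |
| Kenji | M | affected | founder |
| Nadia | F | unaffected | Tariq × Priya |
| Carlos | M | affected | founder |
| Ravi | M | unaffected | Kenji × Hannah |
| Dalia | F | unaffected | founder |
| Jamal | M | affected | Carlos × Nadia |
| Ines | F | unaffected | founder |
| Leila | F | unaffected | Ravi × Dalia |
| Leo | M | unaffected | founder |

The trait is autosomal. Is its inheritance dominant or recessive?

recessive

George and Julia are both unaffected yet have an affected child Tariq. Under dominance, an affected child requires at least one affected parent, so the trait cannot be dominant.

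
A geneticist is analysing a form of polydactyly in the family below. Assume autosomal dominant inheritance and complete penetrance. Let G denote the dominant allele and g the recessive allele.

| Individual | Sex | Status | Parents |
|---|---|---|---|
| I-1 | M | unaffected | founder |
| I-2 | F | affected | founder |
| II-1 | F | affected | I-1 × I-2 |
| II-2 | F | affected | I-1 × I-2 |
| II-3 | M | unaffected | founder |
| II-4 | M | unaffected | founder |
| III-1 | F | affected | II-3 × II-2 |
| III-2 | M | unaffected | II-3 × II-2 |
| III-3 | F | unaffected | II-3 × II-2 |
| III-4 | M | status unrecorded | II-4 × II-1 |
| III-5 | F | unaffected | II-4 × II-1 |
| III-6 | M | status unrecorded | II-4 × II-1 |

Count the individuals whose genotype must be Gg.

Obligate heterozygotes: II-1 is affected so carries G and received g from I-1 (gg), so II-1 is Gg; II-2 is affected so carries G and received g from I-1 (gg), so II-2 is Gg; III-1 is affected so carries G and received g from II-3 (gg), so III-1 is Gg.
Every other individual is either homozygous by phenotype or has at least one consistent homozygous assignment, so the count is 3.

3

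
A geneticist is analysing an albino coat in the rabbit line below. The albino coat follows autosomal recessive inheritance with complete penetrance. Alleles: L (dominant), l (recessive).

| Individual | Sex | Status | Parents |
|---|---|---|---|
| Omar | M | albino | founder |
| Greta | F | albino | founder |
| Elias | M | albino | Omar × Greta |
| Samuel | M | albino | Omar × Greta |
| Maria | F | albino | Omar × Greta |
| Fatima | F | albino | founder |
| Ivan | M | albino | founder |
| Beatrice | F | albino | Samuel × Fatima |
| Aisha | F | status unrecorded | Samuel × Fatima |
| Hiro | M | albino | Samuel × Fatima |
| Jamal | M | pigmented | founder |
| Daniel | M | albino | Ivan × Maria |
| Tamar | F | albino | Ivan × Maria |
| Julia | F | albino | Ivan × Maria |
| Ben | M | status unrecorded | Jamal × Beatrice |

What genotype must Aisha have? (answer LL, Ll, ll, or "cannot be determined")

ll

From phenotype alone, Aisha is LL or Ll or ll.
Aisha received l from Samuel (ll) and received l from Fatima (ll), so Aisha is ll.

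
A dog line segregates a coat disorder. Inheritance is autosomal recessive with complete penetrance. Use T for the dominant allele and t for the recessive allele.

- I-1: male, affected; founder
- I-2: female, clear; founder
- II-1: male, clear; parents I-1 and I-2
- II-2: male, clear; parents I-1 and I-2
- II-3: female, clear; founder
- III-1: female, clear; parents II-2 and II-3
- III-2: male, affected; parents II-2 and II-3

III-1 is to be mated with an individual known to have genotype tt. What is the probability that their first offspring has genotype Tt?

2/3

II-2 is clear so carries T and received t from I-1 (tt), so II-2 is Tt.
II-3 is clear so carries T and passed t to III-2 (tt), so II-3 is Tt.
III-1 is a clear offspring of II-2 (Tt) × II-3 (Tt), whose cross gives 1/4 TT : 1/2 Tt : 1/4 tt; conditioning on being clear, III-1 is TT with probability 1/3, Tt with probability 2/3.
Summing over parental genotype combinations, P(offspring has genotype Tt) = 1/3·1 + 2/3·1/2 = 2/3.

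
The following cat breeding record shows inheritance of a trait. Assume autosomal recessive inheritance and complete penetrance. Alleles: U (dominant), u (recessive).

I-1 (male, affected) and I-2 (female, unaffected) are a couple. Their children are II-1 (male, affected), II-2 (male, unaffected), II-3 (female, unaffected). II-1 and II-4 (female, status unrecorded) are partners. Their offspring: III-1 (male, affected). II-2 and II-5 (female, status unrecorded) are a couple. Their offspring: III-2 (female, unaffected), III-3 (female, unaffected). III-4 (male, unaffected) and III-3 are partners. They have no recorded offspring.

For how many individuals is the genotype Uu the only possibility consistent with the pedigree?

Obligate heterozygotes: I-2 is unaffected so carries U and passed u to II-1 (uu), so I-2 is Uu; II-2 is unaffected so carries U and received u from I-1 (uu), so II-2 is Uu; II-3 is unaffected so carries U and received u from I-1 (uu), so II-3 is Uu.
Every other individual is either homozygous by phenotype or has at least one consistent homozygous assignment, so the count is 3.

3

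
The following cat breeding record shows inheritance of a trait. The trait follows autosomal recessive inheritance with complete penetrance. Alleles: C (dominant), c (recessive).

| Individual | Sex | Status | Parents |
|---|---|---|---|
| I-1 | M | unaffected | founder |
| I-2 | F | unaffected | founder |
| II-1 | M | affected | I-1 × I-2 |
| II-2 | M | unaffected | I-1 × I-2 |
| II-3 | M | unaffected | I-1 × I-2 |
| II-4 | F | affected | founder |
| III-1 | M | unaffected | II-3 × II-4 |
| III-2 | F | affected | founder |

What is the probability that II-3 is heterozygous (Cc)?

I-1 is unaffected so carries C and passed c to II-1 (cc), so I-1 is Cc.
I-2 is unaffected so carries C and passed c to II-1 (cc), so I-2 is Cc.
Their cross gives offspring ratios 1/4 CC : 1/2 Cc : 1/4 cc. Conditioning on II-3 being unaffected, P(Cc) = 1/2 / 3/4 = 2/3 before taking II-3's own offspring into account.
II-4 is affected, so II-4 is cc.
Now use II-3's offspring. Probability of each recorded status — unaffected son III-1: 1/2 if II-3 is Cc, 1 if CC.
Bayes: P(Cc) = 2/3·1/2 / (2/3·1/2 + 1/3·1) = 1/2.

1/2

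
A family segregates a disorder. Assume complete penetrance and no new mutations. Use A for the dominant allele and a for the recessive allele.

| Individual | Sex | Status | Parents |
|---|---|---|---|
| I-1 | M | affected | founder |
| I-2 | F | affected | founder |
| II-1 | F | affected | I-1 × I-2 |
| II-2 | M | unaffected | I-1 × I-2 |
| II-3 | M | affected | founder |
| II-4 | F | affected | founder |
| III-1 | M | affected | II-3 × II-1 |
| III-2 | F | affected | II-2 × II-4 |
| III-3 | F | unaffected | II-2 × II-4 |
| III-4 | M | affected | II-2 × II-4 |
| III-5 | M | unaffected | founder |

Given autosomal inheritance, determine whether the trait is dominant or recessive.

dominant

I-1 and I-2 are both affected yet have an unaffected child II-2. Under a recessive model two affected parents are homozygous and every child would be affected, so the trait cannot be recessive.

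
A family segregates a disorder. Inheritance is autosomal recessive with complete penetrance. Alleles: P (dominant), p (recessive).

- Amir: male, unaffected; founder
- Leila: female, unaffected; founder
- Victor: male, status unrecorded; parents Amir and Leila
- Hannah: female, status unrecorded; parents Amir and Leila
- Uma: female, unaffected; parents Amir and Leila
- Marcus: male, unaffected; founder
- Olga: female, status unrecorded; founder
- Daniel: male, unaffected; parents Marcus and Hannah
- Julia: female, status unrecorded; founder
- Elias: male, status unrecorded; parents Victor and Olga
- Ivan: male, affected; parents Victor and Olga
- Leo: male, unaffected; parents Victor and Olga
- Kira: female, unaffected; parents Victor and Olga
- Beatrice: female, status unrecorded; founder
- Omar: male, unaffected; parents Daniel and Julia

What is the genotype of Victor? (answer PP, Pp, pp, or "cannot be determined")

Victor's phenotype is unrecorded, and no parent or child forces a single allele at both positions; consistent genotype assignments exist with Victor as Pp or pp.

cannot be determined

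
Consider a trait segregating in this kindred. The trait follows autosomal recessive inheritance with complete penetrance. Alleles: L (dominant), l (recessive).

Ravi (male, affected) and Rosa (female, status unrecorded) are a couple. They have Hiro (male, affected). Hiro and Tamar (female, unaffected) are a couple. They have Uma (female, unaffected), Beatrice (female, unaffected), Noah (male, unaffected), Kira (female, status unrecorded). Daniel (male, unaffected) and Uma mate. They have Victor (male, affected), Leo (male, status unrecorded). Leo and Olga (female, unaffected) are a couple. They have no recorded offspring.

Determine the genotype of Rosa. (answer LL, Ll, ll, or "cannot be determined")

cannot be determined

Rosa's phenotype is unrecorded, and no parent or child forces a single allele at both positions; consistent genotype assignments exist with Rosa as Ll or ll.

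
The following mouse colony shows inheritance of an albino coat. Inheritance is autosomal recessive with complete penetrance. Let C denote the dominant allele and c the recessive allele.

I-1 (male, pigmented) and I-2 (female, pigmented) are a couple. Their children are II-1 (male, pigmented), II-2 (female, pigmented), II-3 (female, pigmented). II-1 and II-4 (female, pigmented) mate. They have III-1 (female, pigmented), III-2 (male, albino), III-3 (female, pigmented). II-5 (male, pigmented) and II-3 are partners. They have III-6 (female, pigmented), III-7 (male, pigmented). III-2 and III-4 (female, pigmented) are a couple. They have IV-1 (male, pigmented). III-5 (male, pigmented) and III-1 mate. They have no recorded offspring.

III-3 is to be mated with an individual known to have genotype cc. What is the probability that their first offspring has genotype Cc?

2/3

II-1 is pigmented so carries C and passed c to III-2 (cc), so II-1 is Cc.
II-4 is pigmented so carries C and passed c to III-2 (cc), so II-4 is Cc.
III-3 is a pigmented offspring of II-1 (Cc) × II-4 (Cc), whose cross gives 1/4 CC : 1/2 Cc : 1/4 cc; conditioning on being pigmented, III-3 is CC with probability 1/3, Cc with probability 2/3.
Summing over parental genotype combinations, P(offspring has genotype Cc) = 1/3·1 + 2/3·1/2 = 2/3.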